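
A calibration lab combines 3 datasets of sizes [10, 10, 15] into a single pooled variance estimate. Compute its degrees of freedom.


nu = sum_i (n_i - 1)
nu = ((10 - 1) + (10 - 1) + (15 - 1))
nu = 9 + 9 + 14
nu = 32

32


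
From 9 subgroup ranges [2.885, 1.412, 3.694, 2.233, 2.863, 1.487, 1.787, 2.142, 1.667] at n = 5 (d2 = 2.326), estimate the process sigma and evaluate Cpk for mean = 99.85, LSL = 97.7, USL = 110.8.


R_bar = (2.885 + 1.412 + 3.694 + 2.233 + 2.863 + 1.487 + 1.787 + 2.142 + 1.667) / 9 = 2.2411111
sigma = R_bar / d2 = 2.2411111 / 2.326 = 0.96350434
Cp = (USL - LSL)/(6*sigma) = (110.8 - 97.7)/(6*0.96350434) = 2.2660
Cpu = (110.8 - 99.85)/(3*0.96350434) = 3.7883
Cpl = (99.85 - 97.7)/(3*0.96350434) = 0.7438
Cpk = min(Cpu, Cpl) = 0.7438

0.7438


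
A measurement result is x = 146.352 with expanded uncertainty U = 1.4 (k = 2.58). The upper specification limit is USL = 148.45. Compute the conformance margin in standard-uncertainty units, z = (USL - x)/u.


u = U / k = 1.4 / 2.58 = 0.54263566
margin = |USL - x| = |148.45 - 146.352| = 2.098
z = margin / u = 2.098 / 0.54263566
z = 3.8663

3.8663


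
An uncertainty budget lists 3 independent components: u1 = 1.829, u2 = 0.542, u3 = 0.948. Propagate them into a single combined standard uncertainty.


uc = sqrt(1.829^2 + 0.542^2 + 0.948^2)
uc = sqrt(4.537709)
uc = 2.1302

2.1302


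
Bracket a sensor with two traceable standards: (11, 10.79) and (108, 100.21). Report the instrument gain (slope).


slope = (y2 - y1) / (x2 - x1)
= (100.21 - 10.79) / (108 - 11)
= 89.4200 / 97
= 0.9219

0.9219


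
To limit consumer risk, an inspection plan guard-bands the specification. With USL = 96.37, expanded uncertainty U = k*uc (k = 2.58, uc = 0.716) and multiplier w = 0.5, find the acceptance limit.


U = k * uc = 2.58 * 0.716 = 1.84728
guard band g = w * U = 0.5 * 1.84728 = 0.92364
AL = USL - g = 96.37 - 0.92364
AL = 95.4464

95.4464


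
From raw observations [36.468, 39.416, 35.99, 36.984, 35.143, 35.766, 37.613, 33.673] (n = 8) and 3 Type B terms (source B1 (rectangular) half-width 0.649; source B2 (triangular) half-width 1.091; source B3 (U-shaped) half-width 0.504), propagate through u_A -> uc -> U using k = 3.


mean = (36.468 + 39.416 + 35.99 + 36.984 + 35.143 + 35.766 + 37.613 + 33.673) / 8 = 36.381625
s = sqrt(sum((x - mean)^2)/(n-1)) = 1.7111916
u_A = s / sqrt(n) = 1.7111916 / sqrt(8) = 0.60499759
u_B1 = 0.649 / sqrt(3) = 0.37470032
u_B2 = 1.091 / sqrt(6) = 0.44539888
u_B3 = 0.504 / sqrt(2) = 0.35638182
uc = sqrt(0.60499759^2 + 0.37470032^2 + 0.44539888^2 + 0.35638182^2) = 0.9120365
U = k * uc = 3 * 0.9120365
U = 2.7361

2.7361


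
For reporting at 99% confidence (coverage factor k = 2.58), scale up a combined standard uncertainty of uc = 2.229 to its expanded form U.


U = k * uc
U = 2.58 * 2.229
U = 5.7508

5.7508


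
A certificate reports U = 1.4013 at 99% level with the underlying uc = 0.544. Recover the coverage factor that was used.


k = U / uc
k = 1.4013 / 0.544
k = 2.576

2.576


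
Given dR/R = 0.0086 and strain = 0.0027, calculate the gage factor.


GF = (dR/R) / epsilon
= 0.0086 / 0.0027
= 3.1852

3.1852


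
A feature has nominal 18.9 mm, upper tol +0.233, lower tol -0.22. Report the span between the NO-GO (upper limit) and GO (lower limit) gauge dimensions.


GO = nominal - lower_tol (smallest hole = maximum material condition)
GO = 18.9 - 0.22 = 18.68
NO-GO = nominal + upper_tol (largest hole = least material condition)
NO-GO = 18.9 + 0.233 = 19.133
spread = NO-GO - GO = 19.133 - 18.68 = 0.4530

0.4530


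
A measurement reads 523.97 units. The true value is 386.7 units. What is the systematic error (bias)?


Systematic error = measured - true
= 523.97 - 386.7
= 137.2700

137.2700


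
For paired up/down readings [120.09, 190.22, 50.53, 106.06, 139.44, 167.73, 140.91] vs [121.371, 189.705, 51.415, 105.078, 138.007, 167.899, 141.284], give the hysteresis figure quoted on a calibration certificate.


|120.09 - 121.371| = 1.2810
|190.22 - 189.705| = 0.5150
|50.53 - 51.415| = 0.8850
|106.06 - 105.078| = 0.9820
|139.44 - 138.007| = 1.4330
|167.73 - 167.899| = 0.1690
|140.91 - 141.284| = 0.3740
hysteresis = max(diffs) = 1.4330

1.4330


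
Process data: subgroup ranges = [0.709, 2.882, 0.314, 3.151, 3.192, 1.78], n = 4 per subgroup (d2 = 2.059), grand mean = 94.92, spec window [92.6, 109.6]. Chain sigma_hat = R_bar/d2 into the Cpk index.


R_bar = (0.709 + 2.882 + 0.314 + 3.151 + 3.192 + 1.78) / 6 = 2.0046667
sigma = R_bar / d2 = 2.0046667 / 2.059 = 0.9736118
Cp = (USL - LSL)/(6*sigma) = (109.6 - 92.6)/(6*0.9736118) = 2.9101
Cpu = (109.6 - 94.92)/(3*0.9736118) = 5.0260
Cpl = (94.92 - 92.6)/(3*0.9736118) = 0.7943
Cpk = min(Cpu, Cpl) = 0.7943

0.7943


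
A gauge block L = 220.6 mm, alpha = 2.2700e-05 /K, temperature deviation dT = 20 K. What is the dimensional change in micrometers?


dL = L * alpha * dT
= 220.6 * 2.2700e-05 * 20
= 0.1001524 mm
dL_um = 0.1001524 * 1000 = 100.1524 um

100.1524


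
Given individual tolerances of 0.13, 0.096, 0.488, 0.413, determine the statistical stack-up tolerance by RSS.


RSS = sqrt(0.13^2 + 0.096^2 + 0.488^2 + 0.413^2)
= sqrt(0.434829)
= 0.6594

0.6594


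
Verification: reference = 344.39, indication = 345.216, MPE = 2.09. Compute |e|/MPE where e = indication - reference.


e = indication - reference = 345.216 - 344.39 = 0.8260
|e| = 0.8260
ratio = |e| / MPE = 0.8260 / 2.09
ratio = 0.3952

0.3952


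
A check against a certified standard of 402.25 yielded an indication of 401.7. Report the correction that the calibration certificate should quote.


Correction = standard - reading
= 402.25 - 401.7
= 0.5500

0.5500


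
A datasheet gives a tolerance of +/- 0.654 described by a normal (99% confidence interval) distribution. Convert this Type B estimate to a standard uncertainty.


u_B = half_width / 2.576
u_B = 0.654 / 2.576
u_B = 0.2539

0.2539


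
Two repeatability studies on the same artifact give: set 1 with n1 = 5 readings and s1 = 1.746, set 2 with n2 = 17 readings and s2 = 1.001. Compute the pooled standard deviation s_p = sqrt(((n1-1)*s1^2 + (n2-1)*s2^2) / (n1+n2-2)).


s_p = sqrt(((n1-1)*s1^2 + (n2-1)*s2^2) / (n1+n2-2))
numerator = (5-1)*1.746^2 + (17-1)*1.001^2 = 12.194064 + 16.032016 = 28.22608
denominator = 5 + 17 - 2 = 20
s_p^2 = 28.22608 / 20 = 1.411304
s_p = sqrt(1.411304) = 1.1880

1.1880


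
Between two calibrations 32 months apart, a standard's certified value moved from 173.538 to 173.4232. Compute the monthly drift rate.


rate = (v2 - v1) / months
= (173.4232 - 173.538) / 32
= -0.1148 / 32
= -0.0036

-0.0036


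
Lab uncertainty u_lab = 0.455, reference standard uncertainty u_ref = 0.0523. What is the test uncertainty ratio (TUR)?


TUR = u_lab / u_ref
= 0.455 / 0.0523
= 8.6998

8.6998


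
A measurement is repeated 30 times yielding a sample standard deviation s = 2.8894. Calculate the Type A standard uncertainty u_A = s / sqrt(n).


u_A = s / sqrt(n)
u_A = 2.8894 / sqrt(30)
u_A = 2.8894 / 5.4772256
u_A = 0.5275

0.5275


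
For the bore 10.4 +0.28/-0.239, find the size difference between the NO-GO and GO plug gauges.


GO = nominal - lower_tol (smallest hole = maximum material condition)
GO = 10.4 - 0.239 = 10.161
NO-GO = nominal + upper_tol (largest hole = least material condition)
NO-GO = 10.4 + 0.28 = 10.68
spread = NO-GO - GO = 10.68 - 10.161 = 0.5190

0.5190


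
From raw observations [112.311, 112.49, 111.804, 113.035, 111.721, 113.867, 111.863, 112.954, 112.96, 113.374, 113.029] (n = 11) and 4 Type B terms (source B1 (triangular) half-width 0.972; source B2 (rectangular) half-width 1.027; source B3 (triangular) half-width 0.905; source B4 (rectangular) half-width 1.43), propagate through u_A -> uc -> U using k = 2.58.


mean = (112.311 + 112.49 + 111.804 + 113.035 + 111.721 + 113.867 + 111.863 + 112.954 + 112.96 + 113.374 + 113.029) / 11 = 112.6734545
s = sqrt(sum((x - mean)^2)/(n-1)) = 0.69413563
u_A = s / sqrt(n) = 0.69413563 / sqrt(11) = 0.20928977
u_B1 = 0.972 / sqrt(6) = 0.39681734
u_B2 = 1.027 / sqrt(3) = 0.59293873
u_B3 = 0.905 / sqrt(6) = 0.3694647
u_B4 = 1.43 / sqrt(3) = 0.82561088
uc = sqrt(0.20928977^2 + 0.39681734^2 + 0.59293873^2 + 0.3694647^2 + 0.82561088^2) = 1.1708886
U = k * uc = 2.58 * 1.1708886
U = 3.0209

3.0209


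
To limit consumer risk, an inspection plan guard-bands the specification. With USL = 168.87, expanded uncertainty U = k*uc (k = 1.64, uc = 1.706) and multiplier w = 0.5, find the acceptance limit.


U = k * uc = 1.64 * 1.706 = 2.79784
guard band g = w * U = 0.5 * 2.79784 = 1.39892
AL = USL - g = 168.87 - 1.39892
AL = 167.4711

167.4711


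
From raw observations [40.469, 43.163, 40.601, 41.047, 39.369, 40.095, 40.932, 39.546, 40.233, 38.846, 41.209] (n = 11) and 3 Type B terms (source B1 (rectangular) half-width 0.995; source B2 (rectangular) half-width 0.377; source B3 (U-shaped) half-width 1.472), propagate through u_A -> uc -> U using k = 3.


mean = (40.469 + 43.163 + 40.601 + 41.047 + 39.369 + 40.095 + 40.932 + 39.546 + 40.233 + 38.846 + 41.209) / 11 = 40.50090909
s = sqrt(sum((x - mean)^2)/(n-1)) = 1.1511535
u_A = s / sqrt(n) = 1.1511535 / sqrt(11) = 0.34708584
u_B1 = 0.995 / sqrt(3) = 0.57446352
u_B2 = 0.377 / sqrt(3) = 0.21766105
u_B3 = 1.472 / sqrt(2) = 1.0408612
uc = sqrt(0.34708584^2 + 0.57446352^2 + 0.21766105^2 + 1.0408612^2) = 1.2574758
U = k * uc = 3 * 1.2574758
U = 3.7724

3.7724


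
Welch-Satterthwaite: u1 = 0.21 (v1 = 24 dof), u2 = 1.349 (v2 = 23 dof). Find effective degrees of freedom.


uc = sqrt(u1^2 + u2^2) = sqrt(0.21^2 + 1.349^2) = 1.3652476
v_eff = uc^4 / (u1^4/v1 + u2^4/v2)
= 1.3652476^4 / (0.21^4/24 + 1.349^4/23)
= 3.474127 / 0.14406693
v_eff = 24.1147

24.1147


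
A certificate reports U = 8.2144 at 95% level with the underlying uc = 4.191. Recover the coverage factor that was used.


k = U / uc
k = 8.2144 / 4.191
k = 1.96

1.96


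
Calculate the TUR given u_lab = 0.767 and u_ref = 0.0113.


TUR = u_lab / u_ref
= 0.767 / 0.0113
= 67.8761

67.8761


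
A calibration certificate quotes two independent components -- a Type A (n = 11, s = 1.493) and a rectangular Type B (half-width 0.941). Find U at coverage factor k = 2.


u_A = s / sqrt(n) = 1.493 / sqrt(11) = 0.45015644
u_B = half_width / sqrt(3) = 0.941 / sqrt(3) = 0.5432866
uc = sqrt(u_A^2 + u_B^2) = sqrt(0.45015644^2 + 0.5432866^2) = 0.70555025
U = k * uc = 2 * 0.70555025
U = 1.4111

1.4111


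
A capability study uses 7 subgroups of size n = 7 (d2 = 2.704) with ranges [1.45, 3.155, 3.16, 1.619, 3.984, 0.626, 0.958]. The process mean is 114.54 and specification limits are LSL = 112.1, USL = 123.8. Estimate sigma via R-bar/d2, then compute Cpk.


R_bar = (1.45 + 3.155 + 3.16 + 1.619 + 3.984 + 0.626 + 0.958) / 7 = 2.136
sigma = R_bar / d2 = 2.136 / 2.704 = 0.78994083
Cp = (USL - LSL)/(6*sigma) = (123.8 - 112.1)/(6*0.78994083) = 2.4685
Cpu = (123.8 - 114.54)/(3*0.78994083) = 3.9075
Cpl = (114.54 - 112.1)/(3*0.78994083) = 1.0296
Cpk = min(Cpu, Cpl) = 1.0296

1.0296


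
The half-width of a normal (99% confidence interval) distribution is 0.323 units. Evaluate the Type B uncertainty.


u_B = half_width / 2.576
u_B = 0.323 / 2.576
u_B = 0.1254

0.1254


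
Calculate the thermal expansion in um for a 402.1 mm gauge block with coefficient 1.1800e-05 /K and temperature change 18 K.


dL = L * alpha * dT
= 402.1 * 1.1800e-05 * 18
= 0.0854060 mm
dL_um = 0.0854060 * 1000 = 85.4060 um

85.4060


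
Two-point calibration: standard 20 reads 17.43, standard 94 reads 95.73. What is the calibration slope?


slope = (y2 - y1) / (x2 - x1)
= (95.73 - 17.43) / (94 - 20)
= 78.3000 / 74
= 1.0581

1.0581


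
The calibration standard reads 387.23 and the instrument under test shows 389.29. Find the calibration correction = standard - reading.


Correction = standard - reading
= 387.23 - 389.29
= -2.0600

-2.0600


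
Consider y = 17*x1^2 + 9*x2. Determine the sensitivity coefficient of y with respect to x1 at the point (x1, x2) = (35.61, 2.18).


y = 17*x1^2 + 9*x2
dy/dx1 = 2*17*x1
Evaluate at x1 = 35.61: c1 = 34 * 35.61
c1 = 1210.7400

1210.7400


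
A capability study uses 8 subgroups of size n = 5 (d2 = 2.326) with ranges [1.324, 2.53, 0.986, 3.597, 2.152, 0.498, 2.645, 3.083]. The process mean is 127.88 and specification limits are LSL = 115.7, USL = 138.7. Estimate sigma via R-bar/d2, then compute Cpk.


R_bar = (1.324 + 2.53 + 0.986 + 3.597 + 2.152 + 0.498 + 2.645 + 3.083) / 8 = 2.101875
sigma = R_bar / d2 = 2.101875 / 2.326 = 0.90364359
Cp = (USL - LSL)/(6*sigma) = (138.7 - 115.7)/(6*0.90364359) = 4.2421
Cpu = (138.7 - 127.88)/(3*0.90364359) = 3.9912
Cpl = (127.88 - 115.7)/(3*0.90364359) = 4.4929
Cpk = min(Cpu, Cpl) = 3.9912

3.9912


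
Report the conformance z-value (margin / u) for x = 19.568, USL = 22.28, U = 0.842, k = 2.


u = U / k = 0.842 / 2 = 0.421
margin = |USL - x| = |22.28 - 19.568| = 2.712
z = margin / u = 2.712 / 0.421
z = 6.4418

6.4418


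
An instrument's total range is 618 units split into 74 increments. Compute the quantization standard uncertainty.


resolution = range / divisions
resolution = 618 / 74 = 8.3513514
u_res = resolution / (2*sqrt(3))
u_res = 8.3513514 / 3.4641016
u_res = 2.4108

2.4108


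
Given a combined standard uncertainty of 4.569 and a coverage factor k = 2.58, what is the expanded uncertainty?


U = k * uc
U = 2.58 * 4.569
U = 11.7880

11.7880


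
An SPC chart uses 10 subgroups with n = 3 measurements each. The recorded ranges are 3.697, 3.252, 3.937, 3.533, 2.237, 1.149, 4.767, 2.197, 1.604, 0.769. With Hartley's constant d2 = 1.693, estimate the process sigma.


R_bar = (3.697 + 3.252 + 3.937 + 3.533 + 2.237 + 1.149 + 4.767 + 2.197 + 1.604 + 0.769) / 10
R_bar = 27.142 / 10 = 2.7142
sigma_hat = R_bar / d2 = 2.7142 / 1.693 = 1.6032

1.6032


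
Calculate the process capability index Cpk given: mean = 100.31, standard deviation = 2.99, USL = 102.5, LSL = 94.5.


Cpu = (USL - mean) / (3*sigma) = (102.5 - 100.31) / (3*2.99) = 0.2441
Cpl = (mean - LSL) / (3*sigma) = (100.31 - 94.5) / (3*2.99) = 0.6477
Cpk = min(Cpu, Cpl) = 0.2441

0.2441


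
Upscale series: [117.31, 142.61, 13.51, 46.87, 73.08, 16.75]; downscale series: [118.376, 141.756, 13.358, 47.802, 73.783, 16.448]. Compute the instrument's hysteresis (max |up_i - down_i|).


|117.31 - 118.376| = 1.0660
|142.61 - 141.756| = 0.8540
|13.51 - 13.358| = 0.1520
|46.87 - 47.802| = 0.9320
|73.08 - 73.783| = 0.7030
|16.75 - 16.448| = 0.3020
hysteresis = max(diffs) = 1.0660

1.0660


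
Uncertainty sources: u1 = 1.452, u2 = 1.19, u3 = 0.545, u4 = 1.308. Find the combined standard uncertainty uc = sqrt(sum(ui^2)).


uc = sqrt(1.452^2 + 1.19^2 + 0.545^2 + 1.308^2)
uc = sqrt(5.532293)
uc = 2.3521

2.3521


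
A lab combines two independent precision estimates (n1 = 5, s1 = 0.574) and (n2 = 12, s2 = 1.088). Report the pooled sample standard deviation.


s_p = sqrt(((n1-1)*s1^2 + (n2-1)*s2^2) / (n1+n2-2))
numerator = (5-1)*0.574^2 + (12-1)*1.088^2 = 1.317904 + 13.021184 = 14.339088
denominator = 5 + 12 - 2 = 15
s_p^2 = 14.339088 / 15 = 0.9559392
s_p = sqrt(0.9559392) = 0.9777

0.9777


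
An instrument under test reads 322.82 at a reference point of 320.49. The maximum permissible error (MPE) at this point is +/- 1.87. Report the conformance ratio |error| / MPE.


e = indication - reference = 322.82 - 320.49 = 2.3300
|e| = 2.3300
ratio = |e| / MPE = 2.3300 / 1.87
ratio = 1.2460

1.2460


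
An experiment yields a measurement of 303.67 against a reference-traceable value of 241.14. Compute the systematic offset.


Systematic error = measured - true
= 303.67 - 241.14
= 62.5300

62.5300


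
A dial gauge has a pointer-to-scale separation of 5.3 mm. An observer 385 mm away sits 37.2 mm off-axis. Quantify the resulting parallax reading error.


error = h * offset / d
= 5.3 * 37.2 / 385
= 0.5121

0.5121


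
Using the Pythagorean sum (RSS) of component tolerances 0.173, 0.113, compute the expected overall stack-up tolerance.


RSS = sqrt(0.173^2 + 0.113^2)
= sqrt(0.042698)
= 0.2066

0.2066


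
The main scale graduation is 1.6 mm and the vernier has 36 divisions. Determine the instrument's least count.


LC = MSD / n_div
= 1.6 / 36
= 0.0444

0.0444


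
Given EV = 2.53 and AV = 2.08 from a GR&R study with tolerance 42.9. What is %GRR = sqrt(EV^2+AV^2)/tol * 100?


GRR = sqrt(EV^2 + AV^2) = sqrt(2.53^2 + 2.08^2) = 3.2752557
%GRR = GRR / tol * 100 = 3.2752557 / 42.9 * 100
%GRR = 7.6346

7.6346


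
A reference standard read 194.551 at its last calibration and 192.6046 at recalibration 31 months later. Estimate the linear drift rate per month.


rate = (v2 - v1) / months
= (192.6046 - 194.551) / 31
= -1.9464 / 31
= -0.0628

-0.0628


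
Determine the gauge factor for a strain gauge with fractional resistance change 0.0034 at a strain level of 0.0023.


GF = (dR/R) / epsilon
= 0.0034 / 0.0023
= 1.4783

1.4783


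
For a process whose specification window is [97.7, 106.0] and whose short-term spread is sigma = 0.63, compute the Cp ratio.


Cp = (USL - LSL) / (6 * sigma)
= (106.0 - 97.7) / (6 * 0.63)
= 8.3000 / 3.7800
= 2.1958

2.1958


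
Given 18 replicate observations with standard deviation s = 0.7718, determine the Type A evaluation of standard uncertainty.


u_A = s / sqrt(n)
u_A = 0.7718 / sqrt(18)
u_A = 0.7718 / 4.2426407
u_A = 0.1819

0.1819


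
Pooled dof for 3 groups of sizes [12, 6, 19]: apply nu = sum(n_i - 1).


nu = sum_i (n_i - 1)
nu = ((12 - 1) + (6 - 1) + (19 - 1))
nu = 11 + 5 + 18
nu = 34

34


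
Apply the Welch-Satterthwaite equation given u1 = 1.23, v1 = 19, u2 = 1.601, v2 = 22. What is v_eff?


uc = sqrt(u1^2 + u2^2) = sqrt(1.23^2 + 1.601^2) = 2.0189356
v_eff = uc^4 / (u1^4/v1 + u2^4/v2)
= 2.0189356^4 / (1.23^4/19 + 1.601^4/22)
= 16.614599 / 0.41910299
v_eff = 39.6432

39.6432


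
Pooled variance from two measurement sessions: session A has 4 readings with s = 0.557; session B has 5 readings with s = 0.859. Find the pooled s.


s_p = sqrt(((n1-1)*s1^2 + (n2-1)*s2^2) / (n1+n2-2))
numerator = (4-1)*0.557^2 + (5-1)*0.859^2 = 0.930747 + 2.951524 = 3.882271
denominator = 4 + 5 - 2 = 7
s_p^2 = 3.882271 / 7 = 0.55461014
s_p = sqrt(0.55461014) = 0.7447

0.7447


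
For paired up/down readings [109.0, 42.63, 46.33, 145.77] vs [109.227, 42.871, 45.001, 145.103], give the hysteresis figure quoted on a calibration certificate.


|109.0 - 109.227| = 0.2270
|42.63 - 42.871| = 0.2410
|46.33 - 45.001| = 1.3290
|145.77 - 145.103| = 0.6670
hysteresis = max(diffs) = 1.3290

1.3290


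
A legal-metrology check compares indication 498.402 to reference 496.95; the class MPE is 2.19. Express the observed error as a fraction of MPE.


e = indication - reference = 498.402 - 496.95 = 1.4520
|e| = 1.4520
ratio = |e| / MPE = 1.4520 / 2.19
ratio = 0.6630

0.6630


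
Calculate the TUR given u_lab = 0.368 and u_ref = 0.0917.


TUR = u_lab / u_ref
= 0.368 / 0.0917
= 4.0131

4.0131


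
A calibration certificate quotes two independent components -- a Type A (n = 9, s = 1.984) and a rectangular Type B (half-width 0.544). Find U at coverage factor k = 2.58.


u_A = s / sqrt(n) = 1.984 / sqrt(9) = 0.66133333
u_B = half_width / sqrt(3) = 0.544 / sqrt(3) = 0.31407855
uc = sqrt(u_A^2 + u_B^2) = sqrt(0.66133333^2 + 0.31407855^2) = 0.73212506
U = k * uc = 2.58 * 0.73212506
U = 1.8889

1.8889


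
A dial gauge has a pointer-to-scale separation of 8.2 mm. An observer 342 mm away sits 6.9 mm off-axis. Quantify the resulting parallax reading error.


error = h * offset / d
= 8.2 * 6.9 / 342
= 0.1654

0.1654


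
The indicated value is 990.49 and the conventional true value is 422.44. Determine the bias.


Systematic error = measured - true
= 990.49 - 422.44
= 568.0500

568.0500


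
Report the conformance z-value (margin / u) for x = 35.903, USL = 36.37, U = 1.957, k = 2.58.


u = U / k = 1.957 / 2.58 = 0.75852713
margin = |USL - x| = |36.37 - 35.903| = 0.467
z = margin / u = 0.467 / 0.75852713
z = 0.6157

0.6157


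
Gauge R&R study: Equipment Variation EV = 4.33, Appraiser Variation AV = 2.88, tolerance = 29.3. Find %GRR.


GRR = sqrt(EV^2 + AV^2) = sqrt(4.33^2 + 2.88^2) = 5.2003173
%GRR = GRR / tol * 100 = 5.2003173 / 29.3 * 100
%GRR = 17.7485

17.7485


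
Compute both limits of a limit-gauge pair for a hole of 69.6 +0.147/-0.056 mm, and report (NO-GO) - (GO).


GO = nominal - lower_tol (smallest hole = maximum material condition)
GO = 69.6 - 0.056 = 69.544
NO-GO = nominal + upper_tol (largest hole = least material condition)
NO-GO = 69.6 + 0.147 = 69.747
spread = NO-GO - GO = 69.747 - 69.544 = 0.2030

0.2030


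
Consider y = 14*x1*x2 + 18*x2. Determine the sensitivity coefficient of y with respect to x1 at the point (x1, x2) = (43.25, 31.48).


y = 14*x1*x2 + 18*x2
dy/dx1 = 14*x2
Evaluate at x2 = 31.48: c1 = 14 * 31.48
c1 = 440.7200

440.7200


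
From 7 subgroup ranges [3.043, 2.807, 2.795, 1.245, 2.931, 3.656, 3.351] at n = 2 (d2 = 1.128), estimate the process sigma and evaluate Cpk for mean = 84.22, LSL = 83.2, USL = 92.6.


R_bar = (3.043 + 2.807 + 2.795 + 1.245 + 2.931 + 3.656 + 3.351) / 7 = 2.8325714
sigma = R_bar / d2 = 2.8325714 / 1.128 = 2.5111449
Cp = (USL - LSL)/(6*sigma) = (92.6 - 83.2)/(6*2.5111449) = 0.6239
Cpu = (92.6 - 84.22)/(3*2.5111449) = 1.1124
Cpl = (84.22 - 83.2)/(3*2.5111449) = 0.1354
Cpk = min(Cpu, Cpl) = 0.1354

0.1354


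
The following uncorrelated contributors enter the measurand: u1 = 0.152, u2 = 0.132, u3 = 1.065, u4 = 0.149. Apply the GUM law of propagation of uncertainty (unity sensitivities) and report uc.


uc = sqrt(0.152^2 + 0.132^2 + 1.065^2 + 0.149^2)
uc = sqrt(1.196954)
uc = 1.0941

1.0941


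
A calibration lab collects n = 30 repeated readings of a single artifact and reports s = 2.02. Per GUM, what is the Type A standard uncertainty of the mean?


u_A = s / sqrt(n)
u_A = 2.02 / sqrt(30)
u_A = 2.02 / 5.4772256
u_A = 0.3688

0.3688


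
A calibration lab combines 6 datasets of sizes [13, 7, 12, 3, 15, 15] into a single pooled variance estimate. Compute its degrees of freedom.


nu = sum_i (n_i - 1)
nu = ((13 - 1) + (7 - 1) + (12 - 1) + (3 - 1) + (15 - 1) + (15 - 1))
nu = 12 + 6 + 11 + 2 + 14 + 14
nu = 59

59


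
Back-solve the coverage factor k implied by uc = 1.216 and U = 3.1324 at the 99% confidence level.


k = U / uc
k = 3.1324 / 1.216
k = 2.576

2.576


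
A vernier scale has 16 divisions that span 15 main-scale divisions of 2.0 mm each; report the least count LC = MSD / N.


LC = MSD / n_div
= 2.0 / 16
= 0.1250

0.1250


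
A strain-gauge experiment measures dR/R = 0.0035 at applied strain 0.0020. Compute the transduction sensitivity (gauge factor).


GF = (dR/R) / epsilon
= 0.0035 / 0.0020
= 1.7500

1.7500


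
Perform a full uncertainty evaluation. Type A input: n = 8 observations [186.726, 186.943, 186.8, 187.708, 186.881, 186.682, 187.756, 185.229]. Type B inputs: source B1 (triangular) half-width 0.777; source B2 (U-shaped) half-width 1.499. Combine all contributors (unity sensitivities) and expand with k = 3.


mean = (186.726 + 186.943 + 186.8 + 187.708 + 186.881 + 186.682 + 187.756 + 185.229) / 8 = 186.840625
s = sqrt(sum((x - mean)^2)/(n-1)) = 0.77824417
u_A = s / sqrt(n) = 0.77824417 / sqrt(8) = 0.27515087
u_B1 = 0.777 / sqrt(6) = 0.31720892
u_B2 = 1.499 / sqrt(2) = 1.0599531
uc = sqrt(0.27515087^2 + 0.31720892^2 + 1.0599531^2) = 1.1401009
U = k * uc = 3 * 1.1401009
U = 3.4203

3.4203


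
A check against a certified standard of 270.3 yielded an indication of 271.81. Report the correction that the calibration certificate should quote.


Correction = standard - reading
= 270.3 - 271.81
= -1.5100

-1.5100


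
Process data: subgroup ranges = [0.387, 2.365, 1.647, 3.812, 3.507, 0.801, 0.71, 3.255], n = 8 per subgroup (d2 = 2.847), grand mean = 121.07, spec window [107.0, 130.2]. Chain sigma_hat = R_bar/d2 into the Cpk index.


R_bar = (0.387 + 2.365 + 1.647 + 3.812 + 3.507 + 0.801 + 0.71 + 3.255) / 8 = 2.0605
sigma = R_bar / d2 = 2.0605 / 2.847 = 0.72374429
Cp = (USL - LSL)/(6*sigma) = (130.2 - 107.0)/(6*0.72374429) = 5.3426
Cpu = (130.2 - 121.07)/(3*0.72374429) = 4.2050
Cpl = (121.07 - 107.0)/(3*0.72374429) = 6.4802
Cpk = min(Cpu, Cpl) = 4.2050

4.2050


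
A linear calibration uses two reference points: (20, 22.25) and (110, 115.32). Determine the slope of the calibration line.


slope = (y2 - y1) / (x2 - x1)
= (115.32 - 22.25) / (110 - 20)
= 93.0700 / 90
= 1.0341

1.0341


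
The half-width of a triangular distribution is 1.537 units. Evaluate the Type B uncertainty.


u_B = half_width / sqrt(6)
u_B = 1.537 / 2.4494897
u_B = 0.6275

0.6275


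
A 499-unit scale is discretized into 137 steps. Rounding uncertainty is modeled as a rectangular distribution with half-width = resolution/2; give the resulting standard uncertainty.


resolution = range / divisions
resolution = 499 / 137 = 3.6423358
u_res = resolution / (2*sqrt(3))
u_res = 3.6423358 / 3.4641016
u_res = 1.0515

1.0515


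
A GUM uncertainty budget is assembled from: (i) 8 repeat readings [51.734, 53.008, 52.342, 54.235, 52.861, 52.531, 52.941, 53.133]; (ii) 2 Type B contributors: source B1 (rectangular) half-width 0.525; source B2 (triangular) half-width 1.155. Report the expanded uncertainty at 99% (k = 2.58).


mean = (51.734 + 53.008 + 52.342 + 54.235 + 52.861 + 52.531 + 52.941 + 53.133) / 8 = 52.848125
s = sqrt(sum((x - mean)^2)/(n-1)) = 0.72080638
u_A = s / sqrt(n) = 0.72080638 / sqrt(8) = 0.25484354
u_B1 = 0.525 / sqrt(3) = 0.30310889
u_B2 = 1.155 / sqrt(6) = 0.47152678
uc = sqrt(0.25484354^2 + 0.30310889^2 + 0.47152678^2) = 0.61575785
U = k * uc = 2.58 * 0.61575785
U = 1.5887

1.5887


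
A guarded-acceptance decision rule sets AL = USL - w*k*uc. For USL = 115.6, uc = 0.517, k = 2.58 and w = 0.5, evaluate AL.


U = k * uc = 2.58 * 0.517 = 1.33386
guard band g = w * U = 0.5 * 1.33386 = 0.66693
AL = USL - g = 115.6 - 0.66693
AL = 114.9331

114.9331


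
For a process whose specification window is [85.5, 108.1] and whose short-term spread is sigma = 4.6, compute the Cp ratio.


Cp = (USL - LSL) / (6 * sigma)
= (108.1 - 85.5) / (6 * 4.6)
= 22.6000 / 27.6000
= 0.8188

0.8188


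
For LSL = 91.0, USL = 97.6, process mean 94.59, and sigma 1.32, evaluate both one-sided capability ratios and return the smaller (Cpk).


Cpu = (USL - mean) / (3*sigma) = (97.6 - 94.59) / (3*1.32) = 0.7601
Cpl = (mean - LSL) / (3*sigma) = (94.59 - 91.0) / (3*1.32) = 0.9066
Cpk = min(Cpu, Cpl) = 0.7601

0.7601


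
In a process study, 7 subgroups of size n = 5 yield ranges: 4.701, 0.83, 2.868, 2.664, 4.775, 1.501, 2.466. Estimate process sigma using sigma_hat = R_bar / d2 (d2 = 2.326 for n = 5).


R_bar = (4.701 + 0.83 + 2.868 + 2.664 + 4.775 + 1.501 + 2.466) / 7
R_bar = 19.805 / 7 = 2.8292857
sigma_hat = R_bar / d2 = 2.8292857 / 2.326 = 1.2164

1.2164


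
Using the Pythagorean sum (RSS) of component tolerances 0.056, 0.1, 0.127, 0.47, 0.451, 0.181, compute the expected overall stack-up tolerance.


RSS = sqrt(0.056^2 + 0.1^2 + 0.127^2 + 0.47^2 + 0.451^2 + 0.181^2)
= sqrt(0.486327)
= 0.6974

0.6974


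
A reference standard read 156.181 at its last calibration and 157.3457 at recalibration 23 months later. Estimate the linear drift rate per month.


rate = (v2 - v1) / months
= (157.3457 - 156.181) / 23
= 1.1647 / 23
= 0.0506

0.0506


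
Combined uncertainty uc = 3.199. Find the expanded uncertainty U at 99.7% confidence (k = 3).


U = k * uc
U = 3 * 3.199
U = 9.5970

9.5970


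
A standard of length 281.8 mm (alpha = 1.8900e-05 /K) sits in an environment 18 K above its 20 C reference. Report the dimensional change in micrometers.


dL = L * alpha * dT
= 281.8 * 1.8900e-05 * 18
= 0.0958684 mm
dL_um = 0.0958684 * 1000 = 95.8684 um

95.8684


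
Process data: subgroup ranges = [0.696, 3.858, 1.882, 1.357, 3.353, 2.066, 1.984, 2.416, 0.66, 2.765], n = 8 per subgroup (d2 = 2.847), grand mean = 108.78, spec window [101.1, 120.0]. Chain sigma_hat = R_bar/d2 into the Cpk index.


R_bar = (0.696 + 3.858 + 1.882 + 1.357 + 3.353 + 2.066 + 1.984 + 2.416 + 0.66 + 2.765) / 10 = 2.1037
sigma = R_bar / d2 = 2.1037 / 2.847 = 0.73891816
Cp = (USL - LSL)/(6*sigma) = (120.0 - 101.1)/(6*0.73891816) = 4.2630
Cpu = (120.0 - 108.78)/(3*0.73891816) = 5.0615
Cpl = (108.78 - 101.1)/(3*0.73891816) = 3.4645
Cpk = min(Cpu, Cpl) = 3.4645

3.4645


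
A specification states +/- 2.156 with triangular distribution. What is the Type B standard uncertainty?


u_B = half_width / sqrt(6)
u_B = 2.156 / 2.4494897
u_B = 0.8802

0.8802


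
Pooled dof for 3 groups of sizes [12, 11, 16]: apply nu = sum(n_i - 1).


nu = sum_i (n_i - 1)
nu = ((12 - 1) + (11 - 1) + (16 - 1))
nu = 11 + 10 + 15
nu = 36

36


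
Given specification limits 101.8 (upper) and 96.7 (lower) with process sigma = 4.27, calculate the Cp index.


Cp = (USL - LSL) / (6 * sigma)
= (101.8 - 96.7) / (6 * 4.27)
= 5.1000 / 25.6200
= 0.1991

0.1991


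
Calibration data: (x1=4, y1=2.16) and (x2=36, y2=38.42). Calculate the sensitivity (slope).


slope = (y2 - y1) / (x2 - x1)
= (38.42 - 2.16) / (36 - 4)
= 36.2600 / 32
= 1.1331

1.1331


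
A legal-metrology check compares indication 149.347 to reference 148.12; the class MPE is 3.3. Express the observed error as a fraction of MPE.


e = indication - reference = 149.347 - 148.12 = 1.2270
|e| = 1.2270
ratio = |e| / MPE = 1.2270 / 3.3
ratio = 0.3718

0.3718


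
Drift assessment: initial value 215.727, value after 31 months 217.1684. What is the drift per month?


rate = (v2 - v1) / months
= (217.1684 - 215.727) / 31
= 1.4414 / 31
= 0.0465

0.0465


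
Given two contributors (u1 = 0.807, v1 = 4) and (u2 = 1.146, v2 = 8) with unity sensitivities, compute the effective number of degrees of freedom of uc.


uc = sqrt(u1^2 + u2^2) = sqrt(0.807^2 + 1.146^2) = 1.4016294
v_eff = uc^4 / (u1^4/v1 + u2^4/v2)
= 1.4016294^4 / (0.807^4/4 + 1.146^4/8)
= 3.8595155 / 0.32163118
v_eff = 11.9998

11.9998


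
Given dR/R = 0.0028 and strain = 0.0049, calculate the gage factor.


GF = (dR/R) / epsilon
= 0.0028 / 0.0049
= 0.5714

0.5714


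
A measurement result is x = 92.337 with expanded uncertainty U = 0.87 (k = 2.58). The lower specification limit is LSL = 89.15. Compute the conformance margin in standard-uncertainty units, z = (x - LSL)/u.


u = U / k = 0.87 / 2.58 = 0.3372093
margin = |LSL - x| = |89.15 - 92.337| = 3.187
z = margin / u = 3.187 / 0.3372093
z = 9.4511

9.4511


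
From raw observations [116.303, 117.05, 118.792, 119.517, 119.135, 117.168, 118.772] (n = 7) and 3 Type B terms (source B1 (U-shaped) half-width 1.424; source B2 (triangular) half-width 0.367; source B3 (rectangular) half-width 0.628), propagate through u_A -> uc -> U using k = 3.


mean = (116.303 + 117.05 + 118.792 + 119.517 + 119.135 + 117.168 + 118.772) / 7 = 118.1052857
s = sqrt(sum((x - mean)^2)/(n-1)) = 1.238931
u_A = s / sqrt(n) = 1.238931 / sqrt(7) = 0.4682719
u_B1 = 1.424 / sqrt(2) = 1.0069201
u_B2 = 0.367 / sqrt(6) = 0.14982712
u_B3 = 0.628 / sqrt(3) = 0.36257597
uc = sqrt(0.4682719^2 + 1.0069201^2 + 0.14982712^2 + 0.36257597^2) = 1.177742
U = k * uc = 3 * 1.177742
U = 3.5332

3.5332


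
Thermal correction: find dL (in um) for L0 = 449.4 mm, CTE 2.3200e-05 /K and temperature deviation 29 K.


dL = L * alpha * dT
= 449.4 * 2.3200e-05 * 29
= 0.3023563 mm
dL_um = 0.3023563 * 1000 = 302.3563 um

302.3563


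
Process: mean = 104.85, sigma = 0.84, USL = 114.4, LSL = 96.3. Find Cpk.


Cpu = (USL - mean) / (3*sigma) = (114.4 - 104.85) / (3*0.84) = 3.7897
Cpl = (mean - LSL) / (3*sigma) = (104.85 - 96.3) / (3*0.84) = 3.3929
Cpk = min(Cpu, Cpl) = 3.3929

3.3929


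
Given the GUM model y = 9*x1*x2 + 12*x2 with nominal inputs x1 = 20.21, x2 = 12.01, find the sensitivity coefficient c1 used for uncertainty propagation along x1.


y = 9*x1*x2 + 12*x2
dy/dx1 = 9*x2
Evaluate at x2 = 12.01: c1 = 9 * 12.01
c1 = 108.0900

108.0900


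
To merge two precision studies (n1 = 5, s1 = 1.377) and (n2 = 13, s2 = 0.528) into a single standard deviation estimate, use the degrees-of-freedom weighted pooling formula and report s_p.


s_p = sqrt(((n1-1)*s1^2 + (n2-1)*s2^2) / (n1+n2-2))
numerator = (5-1)*1.377^2 + (13-1)*0.528^2 = 7.584516 + 3.345408 = 10.929924
denominator = 5 + 13 - 2 = 16
s_p^2 = 10.929924 / 16 = 0.68312025
s_p = sqrt(0.68312025) = 0.8265

0.8265


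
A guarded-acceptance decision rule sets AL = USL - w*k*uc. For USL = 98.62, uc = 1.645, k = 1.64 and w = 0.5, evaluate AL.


U = k * uc = 1.64 * 1.645 = 2.6978
guard band g = w * U = 0.5 * 2.6978 = 1.3489
AL = USL - g = 98.62 - 1.3489
AL = 97.2711

97.2711


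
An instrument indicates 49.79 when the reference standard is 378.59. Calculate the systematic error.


Systematic error = measured - true
= 49.79 - 378.59
= -328.8000

-328.8000


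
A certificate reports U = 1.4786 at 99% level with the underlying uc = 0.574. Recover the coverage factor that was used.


k = U / uc
k = 1.4786 / 0.574
k = 2.576

2.576


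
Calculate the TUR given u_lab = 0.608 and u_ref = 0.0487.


TUR = u_lab / u_ref
= 0.608 / 0.0487
= 12.4846

12.4846


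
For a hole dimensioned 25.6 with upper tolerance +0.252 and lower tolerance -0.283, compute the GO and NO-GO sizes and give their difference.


GO = nominal - lower_tol (smallest hole = maximum material condition)
GO = 25.6 - 0.283 = 25.317
NO-GO = nominal + upper_tol (largest hole = least material condition)
NO-GO = 25.6 + 0.252 = 25.852
spread = NO-GO - GO = 25.852 - 25.317 = 0.5350

0.5350


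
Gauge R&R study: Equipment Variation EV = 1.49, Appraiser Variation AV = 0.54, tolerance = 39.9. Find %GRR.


GRR = sqrt(EV^2 + AV^2) = sqrt(1.49^2 + 0.54^2) = 1.5848344
%GRR = GRR / tol * 100 = 1.5848344 / 39.9 * 100
%GRR = 3.9720

3.9720


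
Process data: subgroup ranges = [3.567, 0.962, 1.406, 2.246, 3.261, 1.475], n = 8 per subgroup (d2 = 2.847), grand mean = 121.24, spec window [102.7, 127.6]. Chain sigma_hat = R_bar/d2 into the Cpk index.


R_bar = (3.567 + 0.962 + 1.406 + 2.246 + 3.261 + 1.475) / 6 = 2.1528333
sigma = R_bar / d2 = 2.1528333 / 2.847 = 0.75617608
Cp = (USL - LSL)/(6*sigma) = (127.6 - 102.7)/(6*0.75617608) = 5.4881
Cpu = (127.6 - 121.24)/(3*0.75617608) = 2.8036
Cpl = (121.24 - 102.7)/(3*0.75617608) = 8.1727
Cpk = min(Cpu, Cpl) = 2.8036

2.8036


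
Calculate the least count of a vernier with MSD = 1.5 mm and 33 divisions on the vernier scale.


LC = MSD / n_div
= 1.5 / 33
= 0.0455

0.0455


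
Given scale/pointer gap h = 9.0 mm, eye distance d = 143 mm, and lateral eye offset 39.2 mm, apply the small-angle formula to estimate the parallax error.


error = h * offset / d
= 9.0 * 39.2 / 143
= 2.4671

2.4671


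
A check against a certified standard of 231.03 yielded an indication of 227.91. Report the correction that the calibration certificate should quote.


Correction = standard - reading
= 231.03 - 227.91
= 3.1200

3.1200


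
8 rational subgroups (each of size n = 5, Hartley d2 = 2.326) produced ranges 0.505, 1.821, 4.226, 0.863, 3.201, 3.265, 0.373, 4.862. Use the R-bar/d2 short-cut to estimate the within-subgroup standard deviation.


R_bar = (0.505 + 1.821 + 4.226 + 0.863 + 3.201 + 3.265 + 0.373 + 4.862) / 8
R_bar = 19.116 / 8 = 2.3895
sigma_hat = R_bar / d2 = 2.3895 / 2.326 = 1.0273

1.0273


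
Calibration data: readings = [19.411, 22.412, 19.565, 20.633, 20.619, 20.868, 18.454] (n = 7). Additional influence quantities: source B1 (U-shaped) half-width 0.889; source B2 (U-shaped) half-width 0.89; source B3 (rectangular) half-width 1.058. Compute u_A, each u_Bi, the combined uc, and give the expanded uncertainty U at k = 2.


mean = (19.411 + 22.412 + 19.565 + 20.633 + 20.619 + 20.868 + 18.454) / 7 = 20.28028571
s = sqrt(sum((x - mean)^2)/(n-1)) = 1.2735357
u_A = s / sqrt(n) = 1.2735357 / sqrt(7) = 0.48135125
u_B1 = 0.889 / sqrt(2) = 0.62861793
u_B2 = 0.89 / sqrt(2) = 0.62932504
u_B3 = 1.058 / sqrt(3) = 0.61083658
uc = sqrt(0.48135125^2 + 0.62861793^2 + 0.62932504^2 + 0.61083658^2) = 1.1815375
U = k * uc = 2 * 1.1815375
U = 2.3631

2.3631


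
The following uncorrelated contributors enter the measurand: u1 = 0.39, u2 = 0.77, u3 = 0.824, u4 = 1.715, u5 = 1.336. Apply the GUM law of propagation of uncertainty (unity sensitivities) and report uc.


uc = sqrt(0.39^2 + 0.77^2 + 0.824^2 + 1.715^2 + 1.336^2)
uc = sqrt(6.150097)
uc = 2.4799

2.4799


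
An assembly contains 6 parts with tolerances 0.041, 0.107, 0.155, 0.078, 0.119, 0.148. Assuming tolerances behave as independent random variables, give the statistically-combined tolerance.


RSS = sqrt(0.041^2 + 0.107^2 + 0.155^2 + 0.078^2 + 0.119^2 + 0.148^2)
= sqrt(0.079304)
= 0.2816

0.2816


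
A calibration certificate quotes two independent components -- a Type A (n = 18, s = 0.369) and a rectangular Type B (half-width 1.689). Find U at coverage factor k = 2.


u_A = s / sqrt(n) = 0.369 / sqrt(18) = 0.086974134
u_B = half_width / sqrt(3) = 1.689 / sqrt(3) = 0.9751446
uc = sqrt(u_A^2 + u_B^2) = sqrt(0.086974134^2 + 0.9751446^2) = 0.97901557
U = k * uc = 2 * 0.97901557
U = 1.9580

1.9580


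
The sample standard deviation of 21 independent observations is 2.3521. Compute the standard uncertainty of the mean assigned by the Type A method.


u_A = s / sqrt(n)
u_A = 2.3521 / sqrt(21)
u_A = 2.3521 / 4.5825757
u_A = 0.5133

0.5133


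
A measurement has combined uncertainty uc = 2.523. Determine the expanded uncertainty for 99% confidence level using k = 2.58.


U = k * uc
U = 2.58 * 2.523
U = 6.5093

6.5093


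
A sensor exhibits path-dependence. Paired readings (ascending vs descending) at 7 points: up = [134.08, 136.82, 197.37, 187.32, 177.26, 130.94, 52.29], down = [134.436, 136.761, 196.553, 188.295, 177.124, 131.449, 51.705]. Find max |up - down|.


|134.08 - 134.436| = 0.3560
|136.82 - 136.761| = 0.0590
|197.37 - 196.553| = 0.8170
|187.32 - 188.295| = 0.9750
|177.26 - 177.124| = 0.1360
|130.94 - 131.449| = 0.5090
|52.29 - 51.705| = 0.5850
hysteresis = max(diffs) = 0.9750

0.9750


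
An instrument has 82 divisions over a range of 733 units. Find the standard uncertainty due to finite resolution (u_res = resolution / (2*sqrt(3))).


resolution = range / divisions
resolution = 733 / 82 = 8.9390244
u_res = resolution / (2*sqrt(3))
u_res = 8.9390244 / 3.4641016
u_res = 2.5805

2.5805


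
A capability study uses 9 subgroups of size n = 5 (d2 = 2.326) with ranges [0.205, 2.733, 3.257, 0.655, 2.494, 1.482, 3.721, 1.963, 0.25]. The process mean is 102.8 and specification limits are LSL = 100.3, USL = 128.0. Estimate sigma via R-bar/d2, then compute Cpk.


R_bar = (0.205 + 2.733 + 3.257 + 0.655 + 2.494 + 1.482 + 3.721 + 1.963 + 0.25) / 9 = 1.8622222
sigma = R_bar / d2 = 1.8622222 / 2.326 = 0.80061144
Cp = (USL - LSL)/(6*sigma) = (128.0 - 100.3)/(6*0.80061144) = 5.7664
Cpu = (128.0 - 102.8)/(3*0.80061144) = 10.4920
Cpl = (102.8 - 100.3)/(3*0.80061144) = 1.0409
Cpk = min(Cpu, Cpl) = 1.0409

1.0409


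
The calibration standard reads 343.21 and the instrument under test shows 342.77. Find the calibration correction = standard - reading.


Correction = standard - reading
= 343.21 - 342.77
= 0.4400

0.4400


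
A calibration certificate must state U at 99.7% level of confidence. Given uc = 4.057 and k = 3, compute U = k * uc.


U = k * uc
U = 3 * 4.057
U = 12.1710

12.1710


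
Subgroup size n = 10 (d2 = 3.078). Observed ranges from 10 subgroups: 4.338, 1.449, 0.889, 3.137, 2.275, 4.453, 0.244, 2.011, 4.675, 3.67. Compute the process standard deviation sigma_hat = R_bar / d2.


R_bar = (4.338 + 1.449 + 0.889 + 3.137 + 2.275 + 4.453 + 0.244 + 2.011 + 4.675 + 3.67) / 10
R_bar = 27.141 / 10 = 2.7141
sigma_hat = R_bar / d2 = 2.7141 / 3.078 = 0.8818

0.8818


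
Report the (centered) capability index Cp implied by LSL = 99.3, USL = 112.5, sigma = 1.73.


Cp = (USL - LSL) / (6 * sigma)
= (112.5 - 99.3) / (6 * 1.73)
= 13.2000 / 10.3800
= 1.2717

1.2717
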